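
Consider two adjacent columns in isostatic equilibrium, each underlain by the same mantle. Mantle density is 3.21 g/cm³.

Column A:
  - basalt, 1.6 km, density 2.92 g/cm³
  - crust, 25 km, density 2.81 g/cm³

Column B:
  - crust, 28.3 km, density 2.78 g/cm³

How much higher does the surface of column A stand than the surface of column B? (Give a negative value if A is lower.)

−0.531 km

For any compensation level in the mantle, the mantle terms cancel and isostasy reduces to e = (Σt_A − Σt_B) − (Σ(ρt)_A − Σ(ρt)_B) / ρ_m.
Σt_A = 26.6 km; Σt_B = 28.3 km; Σ(ρt)_A = 74.922; Σ(ρt)_B = 78.674 (in km·g/cm³).
e = (26.6 − 28.3) − (74.922 − 78.674) / 3.21 = −0.531 km.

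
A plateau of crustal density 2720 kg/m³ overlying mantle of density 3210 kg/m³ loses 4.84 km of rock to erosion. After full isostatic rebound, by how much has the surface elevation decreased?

0.739 km

Rebound u = e ρ_c/ρ_m = 4.84 km × 2720/3210 = 4.101 km.
Net surface drop = e − u = 4.84 km − 4.101 km = e (ρ_m − ρ_c)/ρ_m = 0.739 km.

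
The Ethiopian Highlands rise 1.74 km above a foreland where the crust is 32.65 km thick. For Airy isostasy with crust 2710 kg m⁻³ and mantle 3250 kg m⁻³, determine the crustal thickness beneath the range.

43.1 km

Root depth r = h ρ_c / (ρ_m − ρ_c) = 1.74 km × 2710 / 540 = 8.732 km.
Total thickness = T + h + r = 32.65 km + 1.74 km + 8.732 km = 43.1 km.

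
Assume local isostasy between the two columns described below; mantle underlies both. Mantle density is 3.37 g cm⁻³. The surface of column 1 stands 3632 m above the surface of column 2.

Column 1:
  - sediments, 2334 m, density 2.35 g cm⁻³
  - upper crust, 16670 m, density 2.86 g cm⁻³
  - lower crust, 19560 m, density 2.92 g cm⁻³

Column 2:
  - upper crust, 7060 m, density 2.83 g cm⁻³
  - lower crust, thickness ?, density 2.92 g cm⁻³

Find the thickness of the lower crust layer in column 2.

8070 m

Take the compensation level at the base of the deeper column (depth z_c below the surface of column 1) and equate Σ ρ_i t_i down to z_c; mantle fills any gap and the z_c terms cancel.
Column 1: 2334×2.35 + 16670×2.86 + 19560×2.92 + (z_c − 38564)×3.37
Column 2: 3632×0 + 7060×2.83 + x×2.92 + (z_c − 3632 − 7060 − x)×3.37
The z_c×3.37 term appears on both sides and cancels. Collect the known terms of each column as K = Σ(ρt)_known − 3.37 × (depth of known layers): K_1 = 110276.3 − 3.37×38564 = −19684.38; K_2 = 19979.8 − 3.37×(3632 + 7060) = −16052.24.
Balance: K_1 = K_2 − x×(3.37 − 2.92), so x = (K_2 − K_1)/(3.37 − 2.92) = 3632.14/0.45 = 8070 m.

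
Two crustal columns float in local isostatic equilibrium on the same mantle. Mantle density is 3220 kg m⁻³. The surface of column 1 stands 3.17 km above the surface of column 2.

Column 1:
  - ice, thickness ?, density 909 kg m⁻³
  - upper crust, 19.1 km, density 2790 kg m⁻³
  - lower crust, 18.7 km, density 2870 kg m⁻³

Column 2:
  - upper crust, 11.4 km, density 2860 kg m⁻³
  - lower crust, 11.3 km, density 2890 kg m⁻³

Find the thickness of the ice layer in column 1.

1.42 km

Take the compensation level at the base of the deeper column (depth z_c below the surface of column 1) and equate Σ ρ_i t_i down to z_c; mantle fills any gap and the z_c terms cancel.
Column 1: x×909 + 19.1×2790 + 18.7×2870 + (z_c − 37.8 − x)×3220
Column 2: 3.17×0 + 11.4×2860 + 11.3×2890 + (z_c − 3.17 − 22.7)×3220
The z_c×3220 term appears on both sides and cancels. Collect the known terms of each column as K = Σ(ρt)_known − 3220 × (depth of known layers): K_1 = 106958 − 3220×37.8 = −14758; K_2 = 65261 − 3220×(3.17 + 22.7) = −18040.4.
Balance: K_1 − x×(3220 − 909) = K_2, so x = (K_1 − K_2)/(3220 − 909) = 3282.4/2311 = 1.42 km.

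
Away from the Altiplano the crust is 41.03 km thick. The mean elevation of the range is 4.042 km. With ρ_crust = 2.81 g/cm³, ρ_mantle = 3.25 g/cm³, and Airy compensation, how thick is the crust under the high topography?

Root depth r = h ρ_c / (ρ_m − ρ_c) = 4.042 km × 2.81 / 0.44 = 25.81 km.
Total thickness = T + h + r = 41.03 km + 4.042 km + 25.81 km = 70.9 km.

70.9 km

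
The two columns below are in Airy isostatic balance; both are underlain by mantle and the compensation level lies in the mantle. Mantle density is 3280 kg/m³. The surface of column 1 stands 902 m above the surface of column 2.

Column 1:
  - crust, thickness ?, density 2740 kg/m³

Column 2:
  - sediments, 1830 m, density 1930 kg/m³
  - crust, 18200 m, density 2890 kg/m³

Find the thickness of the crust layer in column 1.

23200 m

Take the compensation level at the base of the deeper column (depth z_c below the surface of column 1) and equate Σ ρ_i t_i down to z_c; mantle fills any gap and the z_c terms cancel.
Column 1: x×2740 + (z_c − 0 − x)×3280
Column 2: 902×0 + 1830×1930 + 18200×2890 + (z_c − 902 − 20030)×3280
The z_c×3280 term appears on both sides and cancels. Collect the known terms of each column as K = Σ(ρt)_known − 3280 × (depth of known layers): K_1 = 0 − 3280×0 = 0; K_2 = 56129900 − 3280×(902 + 20030) = −12527060.
Balance: K_1 − x×(3280 − 2740) = K_2, so x = (K_1 − K_2)/(3280 − 2740) = 12527100/540 = 23200 m.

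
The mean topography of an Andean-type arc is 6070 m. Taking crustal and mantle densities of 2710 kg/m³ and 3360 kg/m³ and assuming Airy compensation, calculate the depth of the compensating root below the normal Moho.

25300 m

Balancing pressure at the compensation depth: the weight of the topography is balanced by the buoyancy of the root, ρ_c h = (ρ_m − ρ_c) r.
r = h · ρ_c / (ρ_m − ρ_c) = 6070 m × 2710 / (3360 − 2710) = 25300 m.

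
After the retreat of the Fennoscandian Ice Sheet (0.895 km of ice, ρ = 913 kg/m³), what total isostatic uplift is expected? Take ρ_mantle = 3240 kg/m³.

Removing the load lets mantle flow back in; uplift u satisfies ρ_ice t = ρ_m u.
u = t ρ_ice/ρ_m = 0.895 km × 913/3240 = 0.252 km.

0.252 km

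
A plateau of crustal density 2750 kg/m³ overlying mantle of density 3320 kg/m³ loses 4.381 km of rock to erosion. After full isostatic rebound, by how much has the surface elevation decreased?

Rebound u = e ρ_c/ρ_m = 4.381 km × 2750/3320 = 3.629 km.
Net surface drop = e − u = 4.381 km − 3.629 km = e (ρ_m − ρ_c)/ρ_m = 0.752 km.

0.752 km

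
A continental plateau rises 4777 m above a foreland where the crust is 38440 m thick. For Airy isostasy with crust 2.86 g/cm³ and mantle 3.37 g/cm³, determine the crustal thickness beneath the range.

Root depth r = h ρ_c / (ρ_m − ρ_c) = 4777 m × 2.86 / 0.51 = 26790 m.
Total thickness = T + h + r = 38440 m + 4777 m + 26790 m = 70000 m.

70000 m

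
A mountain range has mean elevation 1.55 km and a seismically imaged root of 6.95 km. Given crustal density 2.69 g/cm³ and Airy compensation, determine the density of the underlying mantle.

Airy balance: ρ_c h = (ρ_m − ρ_c) r → ρ_m = ρ_c (1 + h/r).
ρ_m = 2.69 × (1 + 1.55 km/6.95 km) = 3.29 g/cm³.

3.29 g/cm³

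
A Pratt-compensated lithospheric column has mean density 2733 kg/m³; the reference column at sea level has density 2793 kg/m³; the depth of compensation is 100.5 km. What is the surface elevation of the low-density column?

2.21 km

ρ_ref D = ρ (D + h) → h = D (ρ_ref − ρ)/ρ.
h = 100.5 km × (2793 − 2733)/2733 = 2.21 km.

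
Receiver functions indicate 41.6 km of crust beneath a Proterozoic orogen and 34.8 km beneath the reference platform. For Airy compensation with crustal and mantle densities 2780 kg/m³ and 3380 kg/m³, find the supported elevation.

1.21 km

Excess crust Δ = 41.6 km − 34.8 km = 6.8 km, split between elevation h and root r with h + r = Δ.
Airy balance ρ_c h = (ρ_m − ρ_c) r gives r = h ρ_c/(ρ_m − ρ_c), so h (1 + ρ_c/(ρ_m − ρ_c)) = Δ, i.e. h = Δ (ρ_m − ρ_c)/ρ_m.
h = 6.8 km × 600/3380 = 1.21 km.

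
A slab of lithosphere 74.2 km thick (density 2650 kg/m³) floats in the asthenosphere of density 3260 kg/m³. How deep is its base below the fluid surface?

Draft d = t ρ_obj/ρ_fluid = 74.2 km × 2650/3260 = 60.3 km.

60.3 km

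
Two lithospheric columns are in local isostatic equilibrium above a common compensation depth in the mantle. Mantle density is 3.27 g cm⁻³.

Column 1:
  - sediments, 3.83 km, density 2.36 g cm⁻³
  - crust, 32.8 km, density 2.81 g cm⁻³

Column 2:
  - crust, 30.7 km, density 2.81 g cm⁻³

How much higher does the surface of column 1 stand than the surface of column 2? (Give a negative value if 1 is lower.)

1.36 km

For any compensation level in the mantle, the mantle terms cancel and isostasy reduces to e = (Σt_1 − Σt_2) − (Σ(ρt)_1 − Σ(ρt)_2) / ρ_m.
Σt_1 = 36.63 km; Σt_2 = 30.7 km; Σ(ρt)_1 = 101.2068; Σ(ρt)_2 = 86.267 (in km·g cm⁻³).
e = (36.63 − 30.7) − (101.2068 − 86.267) / 3.27 = 1.36 km.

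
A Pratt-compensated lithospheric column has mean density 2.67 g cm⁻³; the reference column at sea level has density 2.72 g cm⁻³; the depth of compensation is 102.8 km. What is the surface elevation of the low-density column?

1.93 km

ρ_ref D = ρ (D + h) → h = D (ρ_ref − ρ)/ρ.
h = 102.8 km × (2.72 − 2.67)/2.67 = 1.93 km.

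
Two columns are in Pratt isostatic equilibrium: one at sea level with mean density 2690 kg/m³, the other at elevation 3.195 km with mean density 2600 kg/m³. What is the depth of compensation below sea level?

ρ_ref D = ρ (D + h) → D (ρ_ref − ρ) = ρ h.
D = ρ h/(ρ_ref − ρ) = 2600 × 3.195 km/(2690 − 2600) = 92.3 km.

92.3 km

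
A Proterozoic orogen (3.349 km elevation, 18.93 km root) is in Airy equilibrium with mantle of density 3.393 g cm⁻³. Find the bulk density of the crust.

ρ_c h = (ρ_m − ρ_c) r → ρ_c (h + r) = ρ_m r → ρ_c = ρ_m r / (h + r).
ρ_c = 3.393 × 18.93 km / (3.349 km + 18.93 km) = 2.88 g cm⁻³.

2.88 g cm⁻³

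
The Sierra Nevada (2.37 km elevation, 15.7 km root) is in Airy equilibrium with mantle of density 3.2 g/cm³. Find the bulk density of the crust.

ρ_c h = (ρ_m − ρ_c) r → ρ_c (h + r) = ρ_m r → ρ_c = ρ_m r / (h + r).
ρ_c = 3.2 × 15.7 km / (2.37 km + 15.7 km) = 2.78 g/cm³.

2.78 g/cm³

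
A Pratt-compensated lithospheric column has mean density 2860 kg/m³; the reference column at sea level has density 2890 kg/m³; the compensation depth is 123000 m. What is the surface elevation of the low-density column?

1290 m

ρ_ref D = ρ (D + h) → h = D (ρ_ref − ρ)/ρ.
h = 123000 m × (2890 − 2860)/2860 = 1290 m.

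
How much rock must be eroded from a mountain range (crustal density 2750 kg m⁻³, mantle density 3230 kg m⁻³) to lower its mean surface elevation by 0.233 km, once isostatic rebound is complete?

1.57 km

Net drop Δ = e − u = e − e ρ_c/ρ_m = e (ρ_m − ρ_c)/ρ_m.
e = Δ ρ_m/(ρ_m − ρ_c) = 0.233 km × 3230/480 = 1.57 km.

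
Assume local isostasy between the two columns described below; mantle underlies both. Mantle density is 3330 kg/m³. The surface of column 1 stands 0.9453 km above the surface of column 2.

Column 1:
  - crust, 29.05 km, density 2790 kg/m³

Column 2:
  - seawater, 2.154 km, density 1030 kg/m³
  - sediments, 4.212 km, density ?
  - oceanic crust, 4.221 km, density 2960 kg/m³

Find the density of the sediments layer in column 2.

Take the compensation level at the base of the deeper column (depth z_c below the surface of column 1) and equate Σ ρ_i t_i down to z_c; mantle fills any gap and the z_c terms cancel.
Column 1: 29.05×2790 + (z_c − 29.05)×3330
Column 2: 0.9453×0 + 2.154×1030 + 4.212×ρ + 4.221×2960 + (z_c − 0.9453 − 10.587)×3330
The z_c×3330 term appears on both sides and cancels. Collect the known terms of each column as K = Σ(ρt)_known − 3330 × (depth of known layers): K_1 = 81049.5 − 3330×29.05 = −15687; K_2 = 14712.78 − 3330×(0.9453 + 10.587) = −23689.779.
Balance: K_1 = K_2 + 4.212×ρ, so ρ = (K_1 − K_2)/4.212 = 8002.78/4.212 = 1900 kg/m³.

1900 kg/m³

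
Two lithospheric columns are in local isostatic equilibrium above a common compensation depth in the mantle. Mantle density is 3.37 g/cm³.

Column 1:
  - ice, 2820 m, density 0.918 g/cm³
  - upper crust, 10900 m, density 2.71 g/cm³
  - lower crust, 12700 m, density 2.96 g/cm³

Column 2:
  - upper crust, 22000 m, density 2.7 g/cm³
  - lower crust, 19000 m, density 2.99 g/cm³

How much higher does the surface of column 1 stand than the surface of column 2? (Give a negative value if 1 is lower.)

For any compensation level in the mantle, the mantle terms cancel and isostasy reduces to e = (Σt_1 − Σt_2) − (Σ(ρt)_1 − Σ(ρt)_2) / ρ_m.
Σt_1 = 26420 m; Σt_2 = 41000 m; Σ(ρt)_1 = 69719.76; Σ(ρt)_2 = 116210 (in m·g/cm³).
e = (26420 − 41000) − (69719.76 − 116210) / 3.37 = −785 m.

−785 m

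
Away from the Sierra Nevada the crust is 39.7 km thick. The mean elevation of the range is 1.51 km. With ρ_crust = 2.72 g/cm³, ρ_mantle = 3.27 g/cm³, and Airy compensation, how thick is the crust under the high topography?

Root depth r = h ρ_c / (ρ_m − ρ_c) = 1.51 km × 2.72 / 0.55 = 7.468 km.
Total thickness = T + h + r = 39.7 km + 1.51 km + 7.468 km = 48.7 km.

48.7 km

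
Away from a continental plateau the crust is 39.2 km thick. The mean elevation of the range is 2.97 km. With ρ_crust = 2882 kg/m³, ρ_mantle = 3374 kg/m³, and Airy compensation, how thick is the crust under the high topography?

59.6 km

Root depth r = h ρ_c / (ρ_m − ρ_c) = 2.97 km × 2882 / 492 = 17.4 km.
Total thickness = T + h + r = 39.2 km + 2.97 km + 17.4 km = 59.6 km.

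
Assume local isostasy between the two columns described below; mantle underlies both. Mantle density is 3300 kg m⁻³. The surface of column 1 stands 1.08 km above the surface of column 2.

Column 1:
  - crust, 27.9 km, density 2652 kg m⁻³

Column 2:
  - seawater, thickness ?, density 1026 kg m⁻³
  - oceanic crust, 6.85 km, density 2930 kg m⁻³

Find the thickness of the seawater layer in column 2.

5.27 km

Take the compensation level at the base of the deeper column (depth z_c below the surface of column 1) and equate Σ ρ_i t_i down to z_c; mantle fills any gap and the z_c terms cancel.
Column 1: 27.9×2652 + (z_c − 27.9)×3300
Column 2: 1.08×0 + x×1026 + 6.85×2930 + (z_c − 1.08 − 6.85 − x)×3300
The z_c×3300 term appears on both sides and cancels. Collect the known terms of each column as K = Σ(ρt)_known − 3300 × (depth of known layers): K_1 = 73990.8 − 3300×27.9 = −18079.2; K_2 = 20070.5 − 3300×(1.08 + 6.85) = −6098.5.
Balance: K_1 = K_2 − x×(3300 − 1026), so x = (K_2 − K_1)/(3300 − 1026) = 11980.7/2274 = 5.27 km.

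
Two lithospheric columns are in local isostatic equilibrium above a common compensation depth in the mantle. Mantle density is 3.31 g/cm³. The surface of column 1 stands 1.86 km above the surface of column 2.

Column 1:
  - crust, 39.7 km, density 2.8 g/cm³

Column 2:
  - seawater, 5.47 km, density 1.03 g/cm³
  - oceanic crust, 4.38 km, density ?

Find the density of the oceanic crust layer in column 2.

Take the compensation level at the base of the deeper column (depth z_c below the surface of column 1) and equate Σ ρ_i t_i down to z_c; mantle fills any gap and the z_c terms cancel.
Column 1: 39.7×2.8 + (z_c − 39.7)×3.31
Column 2: 1.86×0 + 5.47×1.03 + 4.38×ρ + (z_c − 1.86 − 9.85)×3.31
The z_c×3.31 term appears on both sides and cancels. Collect the known terms of each column as K = Σ(ρt)_known − 3.31 × (depth of known layers): K_1 = 111.16 − 3.31×39.7 = −20.247; K_2 = 5.6341 − 3.31×(1.86 + 9.85) = −33.126.
Balance: K_1 = K_2 + 4.38×ρ, so ρ = (K_1 − K_2)/4.38 = 12.879/4.38 = 2.94 g/cm³.

2.94 g/cm³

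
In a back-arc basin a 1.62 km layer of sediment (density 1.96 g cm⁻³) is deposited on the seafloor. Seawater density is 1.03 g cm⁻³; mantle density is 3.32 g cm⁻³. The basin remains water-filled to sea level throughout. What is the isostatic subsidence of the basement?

0.658 km

Submarine loading: the sediment displaces seawater, and the subsidence is in turn flooded, so s (ρ_m − ρ_w) = t (ρ_sed − ρ_w).
s = 1.62 km × (1.96 − 1.03) / (3.32 − 1.03) = 0.658 km.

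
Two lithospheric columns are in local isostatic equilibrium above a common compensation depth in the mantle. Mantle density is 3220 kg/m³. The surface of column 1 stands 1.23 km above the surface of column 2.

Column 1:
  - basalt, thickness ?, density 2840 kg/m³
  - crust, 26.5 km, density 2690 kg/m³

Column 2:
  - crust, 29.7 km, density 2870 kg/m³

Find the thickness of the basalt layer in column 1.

Take the compensation level at the base of the deeper column (depth z_c below the surface of column 1) and equate Σ ρ_i t_i down to z_c; mantle fills any gap and the z_c terms cancel.
Column 1: x×2840 + 26.5×2690 + (z_c − 26.5 − x)×3220
Column 2: 1.23×0 + 29.7×2870 + (z_c − 1.23 − 29.7)×3220
The z_c×3220 term appears on both sides and cancels. Collect the known terms of each column as K = Σ(ρt)_known − 3220 × (depth of known layers): K_1 = 71285 − 3220×26.5 = −14045; K_2 = 85239 − 3220×(1.23 + 29.7) = −14355.6.
Balance: K_1 − x×(3220 − 2840) = K_2, so x = (K_1 − K_2)/(3220 − 2840) = 310.6/380 = 0.817 km.

0.817 km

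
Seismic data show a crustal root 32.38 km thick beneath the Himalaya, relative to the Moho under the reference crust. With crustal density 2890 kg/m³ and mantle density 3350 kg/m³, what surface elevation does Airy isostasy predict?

For local isostatic compensation: ρ_c h = (ρ_m − ρ_c) r.
h = r (ρ_m − ρ_c) / ρ_c = 32.38 km × (3350 − 2890) / 2890 = 5.15 km.

5.15 km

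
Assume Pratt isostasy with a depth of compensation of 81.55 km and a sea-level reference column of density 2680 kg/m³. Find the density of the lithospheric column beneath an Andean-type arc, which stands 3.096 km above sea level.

2580 kg/m³

Pratt balance: ρ_ref D = ρ (D + h).
ρ = ρ_ref D/(D + h) = 2680 × 81.55 km/(81.55 km + 3.096 km) = 2580 kg/m³.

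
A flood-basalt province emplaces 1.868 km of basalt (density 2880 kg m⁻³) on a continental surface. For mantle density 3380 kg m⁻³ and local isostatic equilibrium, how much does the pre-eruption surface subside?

Subaerial loading: s = t ρ_load / ρ_m.
s = 1.868 km × 2880/3380 = 1.59 km.

1.59 km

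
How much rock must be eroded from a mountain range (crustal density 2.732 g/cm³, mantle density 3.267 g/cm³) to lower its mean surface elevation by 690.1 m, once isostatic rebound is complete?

Net drop Δ = e − u = e − e ρ_c/ρ_m = e (ρ_m − ρ_c)/ρ_m.
e = Δ ρ_m/(ρ_m − ρ_c) = 690.1 m × 3.267/0.535 = 4210 m.

4210 m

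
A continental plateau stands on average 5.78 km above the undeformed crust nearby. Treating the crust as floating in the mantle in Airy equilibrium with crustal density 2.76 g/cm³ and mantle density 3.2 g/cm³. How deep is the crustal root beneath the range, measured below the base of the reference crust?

36.3 km

Equating mass per unit area of the two columns: the weight of the topography is balanced by the buoyancy of the root, ρ_c h = (ρ_m − ρ_c) r.
r = h · ρ_c / (ρ_m − ρ_c) = 5.78 km × 2.76 / (3.2 − 2.76) = 36.3 km.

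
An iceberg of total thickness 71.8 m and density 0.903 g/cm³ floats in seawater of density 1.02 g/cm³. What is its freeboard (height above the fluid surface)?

8.24 m

Floating equilibrium: submerged depth d = t ρ_obj/ρ_fluid = 71.8 m × 0.903/1.02 = 63.56 m.
Freeboard = t − d = 71.8 m − 63.56 m = 8.24 m.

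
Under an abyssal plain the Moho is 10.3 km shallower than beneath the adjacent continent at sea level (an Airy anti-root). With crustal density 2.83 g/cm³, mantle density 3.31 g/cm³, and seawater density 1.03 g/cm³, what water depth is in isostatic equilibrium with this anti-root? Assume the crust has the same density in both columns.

Replacing a thickness d of crust by seawater at the top must be balanced by replacing crust with mantle at the base: d (ρ_c − ρ_w) = a (ρ_m − ρ_c).
d = a (ρ_m − ρ_c)/(ρ_c − ρ_w) = 10.3 km × 0.48/1.8 = 2.75 km.

2.75 km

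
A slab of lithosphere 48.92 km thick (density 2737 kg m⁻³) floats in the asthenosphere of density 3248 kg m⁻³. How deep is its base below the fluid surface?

Draft d = t ρ_obj/ρ_fluid = 48.92 km × 2737/3248 = 41.2 km.

41.2 km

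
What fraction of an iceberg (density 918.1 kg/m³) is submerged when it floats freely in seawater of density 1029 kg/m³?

Submerged fraction = ρ_obj/ρ_fluid = 918.1/1029 = 89.2%.

89.2%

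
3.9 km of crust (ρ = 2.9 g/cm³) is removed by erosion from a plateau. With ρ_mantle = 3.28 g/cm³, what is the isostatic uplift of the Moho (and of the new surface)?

Unloading: uplift u = e ρ_c/ρ_m = 3.9 km × 2.9/3.28 = 3.45 km.

3.45 km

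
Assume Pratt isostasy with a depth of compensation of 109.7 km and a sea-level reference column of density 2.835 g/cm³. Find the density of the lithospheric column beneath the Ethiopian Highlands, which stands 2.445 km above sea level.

2.77 g/cm³

Pratt balance: ρ_ref D = ρ (D + h).
ρ = ρ_ref D/(D + h) = 2.835 × 109.7 km/(109.7 km + 2.445 km) = 2.77 g/cm³.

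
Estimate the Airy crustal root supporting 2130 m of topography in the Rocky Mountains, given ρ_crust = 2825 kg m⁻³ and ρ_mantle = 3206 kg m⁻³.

15800 m

Balancing pressure at the compensation depth: the weight of the topography is balanced by the buoyancy of the root, ρ_c h = (ρ_m − ρ_c) r.
r = h · ρ_c / (ρ_m − ρ_c) = 2130 m × 2825 / (3206 − 2825) = 15800 m.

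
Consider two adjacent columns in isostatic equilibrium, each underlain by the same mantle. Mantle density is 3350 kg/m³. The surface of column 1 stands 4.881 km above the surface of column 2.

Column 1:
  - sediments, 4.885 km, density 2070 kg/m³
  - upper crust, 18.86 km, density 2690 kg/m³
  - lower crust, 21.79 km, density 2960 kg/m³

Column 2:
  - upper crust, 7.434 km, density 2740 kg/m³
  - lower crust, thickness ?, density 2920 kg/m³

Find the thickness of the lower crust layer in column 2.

14.7 km

Take the compensation level at the base of the deeper column (depth z_c below the surface of column 1) and equate Σ ρ_i t_i down to z_c; mantle fills any gap and the z_c terms cancel.
Column 1: 4.885×2070 + 18.86×2690 + 21.79×2960 + (z_c − 45.535)×3350
Column 2: 4.881×0 + 7.434×2740 + x×2920 + (z_c − 4.881 − 7.434 − x)×3350
The z_c×3350 term appears on both sides and cancels. Collect the known terms of each column as K = Σ(ρt)_known − 3350 × (depth of known layers): K_1 = 125343.75 − 3350×45.535 = −27198.5; K_2 = 20369.16 − 3350×(4.881 + 7.434) = −20886.09.
Balance: K_1 = K_2 − x×(3350 − 2920), so x = (K_2 − K_1)/(3350 − 2920) = 6312.41/430 = 14.7 km.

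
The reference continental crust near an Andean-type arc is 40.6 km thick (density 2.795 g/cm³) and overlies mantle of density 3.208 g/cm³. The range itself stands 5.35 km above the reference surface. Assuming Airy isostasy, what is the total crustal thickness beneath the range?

82.2 km

Root depth r = h ρ_c / (ρ_m − ρ_c) = 5.35 km × 2.795 / 0.413 = 36.21 km.
Total thickness = T + h + r = 40.6 km + 5.35 km + 36.21 km = 82.2 km.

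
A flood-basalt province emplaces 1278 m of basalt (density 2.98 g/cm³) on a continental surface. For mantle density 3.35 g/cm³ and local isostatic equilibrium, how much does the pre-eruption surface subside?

Subaerial loading: s = t ρ_load / ρ_m.
s = 1278 m × 2.98/3.35 = 1140 m.

1140 m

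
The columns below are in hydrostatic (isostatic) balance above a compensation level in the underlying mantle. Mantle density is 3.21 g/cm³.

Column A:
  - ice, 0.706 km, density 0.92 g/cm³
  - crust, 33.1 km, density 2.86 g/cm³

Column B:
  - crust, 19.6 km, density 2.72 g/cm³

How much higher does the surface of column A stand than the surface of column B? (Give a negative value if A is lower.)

For any compensation level in the mantle, the mantle terms cancel and isostasy reduces to e = (Σt_A − Σt_B) − (Σ(ρt)_A − Σ(ρt)_B) / ρ_m.
Σt_A = 33.806 km; Σt_B = 19.6 km; Σ(ρt)_A = 95.31552; Σ(ρt)_B = 53.312 (in km·g/cm³).
e = (33.806 − 19.6) − (95.31552 − 53.312) / 3.21 = 1.12 km.

1.12 km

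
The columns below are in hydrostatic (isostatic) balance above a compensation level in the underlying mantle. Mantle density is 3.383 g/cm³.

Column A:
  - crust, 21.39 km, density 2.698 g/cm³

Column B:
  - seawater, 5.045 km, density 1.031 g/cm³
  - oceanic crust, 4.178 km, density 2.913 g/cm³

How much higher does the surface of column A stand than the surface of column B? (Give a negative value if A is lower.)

0.243 km

For any compensation level in the mantle, the mantle terms cancel and isostasy reduces to e = (Σt_A − Σt_B) − (Σ(ρt)_A − Σ(ρt)_B) / ρ_m.
Σt_A = 21.39 km; Σt_B = 9.223 km; Σ(ρt)_A = 57.71022; Σ(ρt)_B = 17.371909 (in km·g/cm³).
e = (21.39 − 9.223) − (57.71022 − 17.371909) / 3.383 = 0.243 km.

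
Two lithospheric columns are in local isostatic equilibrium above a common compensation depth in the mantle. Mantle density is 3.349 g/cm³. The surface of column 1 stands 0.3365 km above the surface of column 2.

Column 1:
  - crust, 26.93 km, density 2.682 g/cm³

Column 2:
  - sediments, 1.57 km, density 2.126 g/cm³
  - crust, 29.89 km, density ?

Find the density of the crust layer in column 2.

Take the compensation level at the base of the deeper column (depth z_c below the surface of column 1) and equate Σ ρ_i t_i down to z_c; mantle fills any gap and the z_c terms cancel.
Column 1: 26.93×2.682 + (z_c − 26.93)×3.349
Column 2: 0.3365×0 + 1.57×2.126 + 29.89×ρ + (z_c − 0.3365 − 31.46)×3.349
The z_c×3.349 term appears on both sides and cancels. Collect the known terms of each column as K = Σ(ρt)_known − 3.349 × (depth of known layers): K_1 = 72.22626 − 3.349×26.93 = −17.96231; K_2 = 3.33782 − 3.349×(0.3365 + 31.46) = −103.148659.
Balance: K_1 = K_2 + 29.89×ρ, so ρ = (K_1 − K_2)/29.89 = 85.1863/29.89 = 2.85 g/cm³.

2.85 g/cm³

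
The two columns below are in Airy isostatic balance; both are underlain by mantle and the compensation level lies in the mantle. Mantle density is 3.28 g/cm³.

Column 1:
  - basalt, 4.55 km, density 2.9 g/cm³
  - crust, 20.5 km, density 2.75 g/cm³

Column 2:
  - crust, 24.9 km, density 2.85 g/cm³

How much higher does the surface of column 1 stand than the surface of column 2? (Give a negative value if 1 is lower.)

For any compensation level in the mantle, the mantle terms cancel and isostasy reduces to e = (Σt_1 − Σt_2) − (Σ(ρt)_1 − Σ(ρt)_2) / ρ_m.
Σt_1 = 25.05 km; Σt_2 = 24.9 km; Σ(ρt)_1 = 69.57; Σ(ρt)_2 = 70.965 (in km·g/cm³).
e = (25.05 − 24.9) − (69.57 − 70.965) / 3.28 = 0.575 km.

0.575 km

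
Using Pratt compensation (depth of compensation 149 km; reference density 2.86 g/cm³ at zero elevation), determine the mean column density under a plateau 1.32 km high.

2.83 g/cm³

Pratt balance: ρ_ref D = ρ (D + h).
ρ = ρ_ref D/(D + h) = 2.86 × 149 km/(149 km + 1.32 km) = 2.83 g/cm³.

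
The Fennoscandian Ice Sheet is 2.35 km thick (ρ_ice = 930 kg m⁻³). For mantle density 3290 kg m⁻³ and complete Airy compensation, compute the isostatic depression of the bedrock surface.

Balancing pressure at the compensation depth: the ice load ρ_ice t is balanced by mantle displaced below, ρ_m s.
s = t ρ_ice / ρ_m = 2.35 km × 930/3290 = 0.664 km.

0.664 km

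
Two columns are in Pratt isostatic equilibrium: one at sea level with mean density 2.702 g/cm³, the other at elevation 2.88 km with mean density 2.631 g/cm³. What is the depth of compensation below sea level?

ρ_ref D = ρ (D + h) → D (ρ_ref − ρ) = ρ h.
D = ρ h/(ρ_ref − ρ) = 2.631 × 2.88 km/(2.702 − 2.631) = 107 km.

107 km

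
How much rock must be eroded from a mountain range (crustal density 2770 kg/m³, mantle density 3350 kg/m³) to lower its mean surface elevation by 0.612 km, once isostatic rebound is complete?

3.53 km

Net drop Δ = e − u = e − e ρ_c/ρ_m = e (ρ_m − ρ_c)/ρ_m.
e = Δ ρ_m/(ρ_m − ρ_c) = 0.612 km × 3350/580 = 3.53 km.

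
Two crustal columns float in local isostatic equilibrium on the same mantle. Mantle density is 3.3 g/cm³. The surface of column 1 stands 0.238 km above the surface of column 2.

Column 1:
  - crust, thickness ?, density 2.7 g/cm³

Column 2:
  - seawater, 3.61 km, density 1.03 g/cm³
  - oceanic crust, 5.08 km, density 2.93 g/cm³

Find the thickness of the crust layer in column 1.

Take the compensation level at the base of the deeper column (depth z_c below the surface of column 1) and equate Σ ρ_i t_i down to z_c; mantle fills any gap and the z_c terms cancel.
Column 1: x×2.7 + (z_c − 0 − x)×3.3
Column 2: 0.238×0 + 3.61×1.03 + 5.08×2.93 + (z_c − 0.238 − 8.69)×3.3
The z_c×3.3 term appears on both sides and cancels. Collect the known terms of each column as K = Σ(ρt)_known − 3.3 × (depth of known layers): K_1 = 0 − 3.3×0 = 0; K_2 = 18.6027 − 3.3×(0.238 + 8.69) = −10.8597.
Balance: K_1 − x×(3.3 − 2.7) = K_2, so x = (K_1 − K_2)/(3.3 − 2.7) = 10.8597/0.6 = 18.1 km.

18.1 km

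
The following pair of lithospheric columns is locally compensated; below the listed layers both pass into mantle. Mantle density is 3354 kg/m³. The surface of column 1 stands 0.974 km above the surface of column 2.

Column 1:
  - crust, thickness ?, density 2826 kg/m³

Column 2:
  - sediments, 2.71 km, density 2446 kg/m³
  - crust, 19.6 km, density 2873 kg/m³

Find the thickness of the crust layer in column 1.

28.7 km

Take the compensation level at the base of the deeper column (depth z_c below the surface of column 1) and equate Σ ρ_i t_i down to z_c; mantle fills any gap and the z_c terms cancel.
Column 1: x×2826 + (z_c − 0 − x)×3354
Column 2: 0.974×0 + 2.71×2446 + 19.6×2873 + (z_c − 0.974 − 22.31)×3354
The z_c×3354 term appears on both sides and cancels. Collect the known terms of each column as K = Σ(ρt)_known − 3354 × (depth of known layers): K_1 = 0 − 3354×0 = 0; K_2 = 62939.46 − 3354×(0.974 + 22.31) = −15155.076.
Balance: K_1 − x×(3354 − 2826) = K_2, so x = (K_1 − K_2)/(3354 − 2826) = 15155.1/528 = 28.7 km.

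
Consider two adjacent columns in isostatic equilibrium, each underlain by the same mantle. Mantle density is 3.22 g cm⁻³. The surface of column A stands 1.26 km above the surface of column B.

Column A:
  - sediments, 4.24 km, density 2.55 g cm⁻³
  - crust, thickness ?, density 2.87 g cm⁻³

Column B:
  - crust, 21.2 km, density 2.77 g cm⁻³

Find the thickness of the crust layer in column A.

30.7 km

Take the compensation level at the base of the deeper column (depth z_c below the surface of column A) and equate Σ ρ_i t_i down to z_c; mantle fills any gap and the z_c terms cancel.
Column A: 4.24×2.55 + x×2.87 + (z_c − 4.24 − x)×3.22
Column B: 1.26×0 + 21.2×2.77 + (z_c − 1.26 − 21.2)×3.22
The z_c×3.22 term appears on both sides and cancels. Collect the known terms of each column as K = Σ(ρt)_known − 3.22 × (depth of known layers): K_A = 10.812 − 3.22×4.24 = −2.8408; K_B = 58.724 − 3.22×(1.26 + 21.2) = −13.5972.
Balance: K_A − x×(3.22 − 2.87) = K_B, so x = (K_A − K_B)/(3.22 − 2.87) = 10.7564/0.35 = 30.7 km.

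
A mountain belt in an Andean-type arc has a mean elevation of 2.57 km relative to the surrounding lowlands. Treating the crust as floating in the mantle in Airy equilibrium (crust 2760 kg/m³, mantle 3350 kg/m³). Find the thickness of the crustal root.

Balancing pressure at the compensation depth: the weight of the topography is balanced by the buoyancy of the root, ρ_c h = (ρ_m − ρ_c) r.
r = h · ρ_c / (ρ_m − ρ_c) = 2.57 km × 2760 / (3350 − 2760) = 12 km.

12 km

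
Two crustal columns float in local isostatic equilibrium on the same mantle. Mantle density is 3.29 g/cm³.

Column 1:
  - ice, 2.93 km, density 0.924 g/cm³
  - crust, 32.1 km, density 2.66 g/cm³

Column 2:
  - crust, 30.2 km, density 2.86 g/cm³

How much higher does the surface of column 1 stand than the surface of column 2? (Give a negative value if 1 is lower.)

For any compensation level in the mantle, the mantle terms cancel and isostasy reduces to e = (Σt_1 − Σt_2) − (Σ(ρt)_1 − Σ(ρt)_2) / ρ_m.
Σt_1 = 35.03 km; Σt_2 = 30.2 km; Σ(ρt)_1 = 88.09332; Σ(ρt)_2 = 86.372 (in km·g/cm³).
e = (35.03 − 30.2) − (88.09332 − 86.372) / 3.29 = 4.31 km.

4.31 km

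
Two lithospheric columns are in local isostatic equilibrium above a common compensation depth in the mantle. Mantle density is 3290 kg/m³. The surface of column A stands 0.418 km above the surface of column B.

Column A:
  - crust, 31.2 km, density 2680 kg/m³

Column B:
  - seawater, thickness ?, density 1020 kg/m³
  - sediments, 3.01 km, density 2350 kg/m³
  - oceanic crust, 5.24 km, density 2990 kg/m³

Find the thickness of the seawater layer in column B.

5.84 km

Take the compensation level at the base of the deeper column (depth z_c below the surface of column A) and equate Σ ρ_i t_i down to z_c; mantle fills any gap and the z_c terms cancel.
Column A: 31.2×2680 + (z_c − 31.2)×3290
Column B: 0.418×0 + x×1020 + 3.01×2350 + 5.24×2990 + (z_c − 0.418 − 8.25 − x)×3290
The z_c×3290 term appears on both sides and cancels. Collect the known terms of each column as K = Σ(ρt)_known − 3290 × (depth of known layers): K_A = 83616 − 3290×31.2 = −19032; K_B = 22741.1 − 3290×(0.418 + 8.25) = −5776.62.
Balance: K_A = K_B − x×(3290 − 1020), so x = (K_B − K_A)/(3290 − 1020) = 13255.4/2270 = 5.84 km.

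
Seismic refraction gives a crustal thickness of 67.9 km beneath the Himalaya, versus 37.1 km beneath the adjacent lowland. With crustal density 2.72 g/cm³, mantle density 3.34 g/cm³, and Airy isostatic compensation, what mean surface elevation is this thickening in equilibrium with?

5.72 km

Excess crust Δ = 67.9 km − 37.1 km = 30.8 km, split between elevation h and root r with h + r = Δ.
Airy balance ρ_c h = (ρ_m − ρ_c) r gives r = h ρ_c/(ρ_m − ρ_c), so h (1 + ρ_c/(ρ_m − ρ_c)) = Δ, i.e. h = Δ (ρ_m − ρ_c)/ρ_m.
h = 30.8 km × 0.62/3.34 = 5.72 km.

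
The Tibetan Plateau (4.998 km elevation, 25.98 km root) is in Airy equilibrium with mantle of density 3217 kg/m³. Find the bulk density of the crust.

2700 kg/m³

ρ_c h = (ρ_m − ρ_c) r → ρ_c (h + r) = ρ_m r → ρ_c = ρ_m r / (h + r).
ρ_c = 3217 × 25.98 km / (4.998 km + 25.98 km) = 2700 kg/m³.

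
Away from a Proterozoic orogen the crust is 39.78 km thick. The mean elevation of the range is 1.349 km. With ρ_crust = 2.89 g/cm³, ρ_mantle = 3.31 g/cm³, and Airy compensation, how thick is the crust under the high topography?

50.4 km

Root depth r = h ρ_c / (ρ_m − ρ_c) = 1.349 km × 2.89 / 0.42 = 9.282 km.
Total thickness = T + h + r = 39.78 km + 1.349 km + 9.282 km = 50.4 km.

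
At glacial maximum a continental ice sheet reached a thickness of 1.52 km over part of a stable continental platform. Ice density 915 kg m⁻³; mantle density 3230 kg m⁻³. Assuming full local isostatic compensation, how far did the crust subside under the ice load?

0.431 km

Isostatic balance requires: the ice load ρ_ice t is balanced by mantle displaced below, ρ_m s.
s = t ρ_ice / ρ_m = 1.52 km × 915/3230 = 0.431 km.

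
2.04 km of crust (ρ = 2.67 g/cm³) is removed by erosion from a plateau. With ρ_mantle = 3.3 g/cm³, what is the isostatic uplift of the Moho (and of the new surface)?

Unloading: uplift u = e ρ_c/ρ_m = 2.04 km × 2.67/3.3 = 1.65 km.

1.65 km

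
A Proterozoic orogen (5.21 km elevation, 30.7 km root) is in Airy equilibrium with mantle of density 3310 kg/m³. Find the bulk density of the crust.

ρ_c h = (ρ_m − ρ_c) r → ρ_c (h + r) = ρ_m r → ρ_c = ρ_m r / (h + r).
ρ_c = 3310 × 30.7 km / (5.21 km + 30.7 km) = 2830 kg/m³.

2830 kg/m³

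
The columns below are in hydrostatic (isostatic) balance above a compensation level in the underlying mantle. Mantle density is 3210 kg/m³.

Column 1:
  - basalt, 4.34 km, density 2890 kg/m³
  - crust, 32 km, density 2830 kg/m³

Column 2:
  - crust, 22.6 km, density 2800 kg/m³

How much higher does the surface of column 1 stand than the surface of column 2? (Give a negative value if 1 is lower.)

1.33 km

For any compensation level in the mantle, the mantle terms cancel and isostasy reduces to e = (Σt_1 − Σt_2) − (Σ(ρt)_1 − Σ(ρt)_2) / ρ_m.
Σt_1 = 36.34 km; Σt_2 = 22.6 km; Σ(ρt)_1 = 103102.6; Σ(ρt)_2 = 63280 (in km·kg/m³).
e = (36.34 − 22.6) − (103102.6 − 63280) / 3210 = 1.33 km.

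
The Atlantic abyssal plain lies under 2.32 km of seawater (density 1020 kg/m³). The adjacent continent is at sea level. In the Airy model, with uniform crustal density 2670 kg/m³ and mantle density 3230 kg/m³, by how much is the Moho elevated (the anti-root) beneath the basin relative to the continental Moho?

In Airy isostatic equilibrium: replacing crust with seawater at the top is compensated by replacing crust with mantle at the base: d (ρ_c − ρ_w) = a (ρ_m − ρ_c).
a = d (ρ_c − ρ_w)/(ρ_m − ρ_c) = 2.32 km × 1650/560 = 6.84 km.

6.84 km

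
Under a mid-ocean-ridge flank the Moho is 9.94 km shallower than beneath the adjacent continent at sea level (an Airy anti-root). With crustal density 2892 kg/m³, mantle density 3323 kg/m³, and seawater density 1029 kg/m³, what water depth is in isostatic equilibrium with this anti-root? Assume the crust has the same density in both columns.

2.3 km

Replacing a thickness d of crust by seawater at the top must be balanced by replacing crust with mantle at the base: d (ρ_c − ρ_w) = a (ρ_m − ρ_c).
d = a (ρ_m − ρ_c)/(ρ_c − ρ_w) = 9.94 km × 431/1863 = 2.3 km.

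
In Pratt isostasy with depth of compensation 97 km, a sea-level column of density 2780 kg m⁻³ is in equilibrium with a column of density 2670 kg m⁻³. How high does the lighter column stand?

ρ_ref D = ρ (D + h) → h = D (ρ_ref − ρ)/ρ.
h = 97 km × (2780 − 2670)/2670 = 4 km.

4 km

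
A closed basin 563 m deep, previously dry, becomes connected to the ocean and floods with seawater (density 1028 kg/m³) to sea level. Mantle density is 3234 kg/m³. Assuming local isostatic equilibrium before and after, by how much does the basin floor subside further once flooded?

After flooding the water column is d + s deep. Its weight must equal the weight of mantle displaced by the extra subsidence s: (d + s) ρ_w = s ρ_m.
s = d ρ_w / (ρ_m − ρ_w) = 563 m × 1028/(3234 − 1028) = 262 m.

262 m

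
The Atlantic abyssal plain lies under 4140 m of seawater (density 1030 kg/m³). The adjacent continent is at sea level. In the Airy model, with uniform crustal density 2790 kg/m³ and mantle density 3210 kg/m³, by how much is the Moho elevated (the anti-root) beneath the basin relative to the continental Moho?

17300 m

Equating mass per unit area of the two columns: replacing crust with seawater at the top is compensated by replacing crust with mantle at the base: d (ρ_c − ρ_w) = a (ρ_m − ρ_c).
a = d (ρ_c − ρ_w)/(ρ_m − ρ_c) = 4140 m × 1760/420 = 17300 m.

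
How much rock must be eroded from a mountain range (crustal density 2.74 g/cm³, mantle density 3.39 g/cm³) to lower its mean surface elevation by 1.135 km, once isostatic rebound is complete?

Net drop Δ = e − u = e − e ρ_c/ρ_m = e (ρ_m − ρ_c)/ρ_m.
e = Δ ρ_m/(ρ_m − ρ_c) = 1.135 km × 3.39/0.65 = 5.92 km.

5.92 km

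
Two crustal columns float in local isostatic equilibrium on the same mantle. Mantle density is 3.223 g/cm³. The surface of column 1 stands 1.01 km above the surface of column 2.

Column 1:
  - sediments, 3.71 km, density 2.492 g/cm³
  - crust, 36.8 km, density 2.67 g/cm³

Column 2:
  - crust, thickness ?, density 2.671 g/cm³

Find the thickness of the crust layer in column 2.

35.9 km

Take the compensation level at the base of the deeper column (depth z_c below the surface of column 1) and equate Σ ρ_i t_i down to z_c; mantle fills any gap and the z_c terms cancel.
Column 1: 3.71×2.492 + 36.8×2.67 + (z_c − 40.51)×3.223
Column 2: 1.01×0 + x×2.671 + (z_c − 1.01 − 0 − x)×3.223
The z_c×3.223 term appears on both sides and cancels. Collect the known terms of each column as K = Σ(ρt)_known − 3.223 × (depth of known layers): K_1 = 107.50132 − 3.223×40.51 = −23.06241; K_2 = 0 − 3.223×(1.01 + 0) = −3.25523.
Balance: K_1 = K_2 − x×(3.223 − 2.671), so x = (K_2 − K_1)/(3.223 − 2.671) = 19.8072/0.552 = 35.9 km.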